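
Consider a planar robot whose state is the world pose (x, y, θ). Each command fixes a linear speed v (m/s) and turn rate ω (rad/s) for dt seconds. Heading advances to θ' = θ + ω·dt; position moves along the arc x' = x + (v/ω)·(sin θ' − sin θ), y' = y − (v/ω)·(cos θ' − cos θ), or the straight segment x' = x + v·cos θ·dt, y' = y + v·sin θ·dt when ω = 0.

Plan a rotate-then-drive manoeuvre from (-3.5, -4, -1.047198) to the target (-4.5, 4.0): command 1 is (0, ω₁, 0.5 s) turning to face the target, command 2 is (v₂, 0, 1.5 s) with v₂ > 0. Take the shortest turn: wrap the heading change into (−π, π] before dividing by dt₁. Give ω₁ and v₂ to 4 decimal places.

ω₁ = 5.4847, v₂ = 5.3748

heading to target = atan2(4−-4, -4.5−-3.5) = 1.6952
Δθ = wrap(1.6952 − -1.0472) = 2.7423; ω₁ = Δθ/dt₁ = 5.4847
distance = √((-4.5−-3.5)² + (4−-4)²) = 8.0623; v₂ = distance/dt₂ = 5.3748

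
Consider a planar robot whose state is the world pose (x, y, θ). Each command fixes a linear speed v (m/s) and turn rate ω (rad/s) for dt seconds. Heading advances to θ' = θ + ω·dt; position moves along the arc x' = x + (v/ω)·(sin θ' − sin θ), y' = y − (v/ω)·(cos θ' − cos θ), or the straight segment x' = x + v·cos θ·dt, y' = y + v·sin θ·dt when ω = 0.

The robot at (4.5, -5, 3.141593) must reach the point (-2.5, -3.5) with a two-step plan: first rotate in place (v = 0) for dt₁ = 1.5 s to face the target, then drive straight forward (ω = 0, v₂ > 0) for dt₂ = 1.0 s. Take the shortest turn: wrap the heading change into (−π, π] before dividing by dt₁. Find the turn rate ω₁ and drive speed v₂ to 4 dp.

ω₁ = -0.1407, v₂ = 7.1589

heading to target = atan2(-3.5−-5, -2.5−4.5) = 2.9305
Δθ = wrap(2.9305 − 3.1416) = -0.2111; ω₁ = Δθ/dt₁ = -0.1407
distance = √((-2.5−4.5)² + (-3.5−-5)²) = 7.1589; v₂ = distance/dt₂ = 7.1589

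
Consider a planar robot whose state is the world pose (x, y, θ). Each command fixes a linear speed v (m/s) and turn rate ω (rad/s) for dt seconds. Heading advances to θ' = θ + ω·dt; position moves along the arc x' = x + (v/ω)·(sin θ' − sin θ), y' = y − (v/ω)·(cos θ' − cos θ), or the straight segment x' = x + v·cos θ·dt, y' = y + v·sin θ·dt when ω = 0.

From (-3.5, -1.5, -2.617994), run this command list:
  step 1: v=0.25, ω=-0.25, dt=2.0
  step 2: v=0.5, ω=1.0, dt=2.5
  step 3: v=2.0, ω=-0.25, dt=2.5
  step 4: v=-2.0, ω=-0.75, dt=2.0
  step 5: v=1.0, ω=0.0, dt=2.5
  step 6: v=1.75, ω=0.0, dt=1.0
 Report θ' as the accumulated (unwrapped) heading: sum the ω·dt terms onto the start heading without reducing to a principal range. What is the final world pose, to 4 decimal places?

(-3.7427, -4.8191, -2.7430)

step 1: θ'=-3.1180 (R=-1.0000) → pose (-3.9764, -1.6337, -3.1180)
step 2: θ'=-0.6180 (R=0.5000) → pose (-4.2543, -2.5411, -0.6180)
step 3: θ'=-1.2430 (R=-8.0000) → pose (-1.3155, -6.4857, -1.2430)
step 4: θ'=-2.7430 (R=2.6667) → pose (0.1742, -3.1695, -2.7430)
step 5: θ'=-2.7430 (straight) → pose (-2.1298, -4.1398, -2.7430)
step 6: θ'=-2.7430 (straight) → pose (-3.7427, -4.8191, -2.7430)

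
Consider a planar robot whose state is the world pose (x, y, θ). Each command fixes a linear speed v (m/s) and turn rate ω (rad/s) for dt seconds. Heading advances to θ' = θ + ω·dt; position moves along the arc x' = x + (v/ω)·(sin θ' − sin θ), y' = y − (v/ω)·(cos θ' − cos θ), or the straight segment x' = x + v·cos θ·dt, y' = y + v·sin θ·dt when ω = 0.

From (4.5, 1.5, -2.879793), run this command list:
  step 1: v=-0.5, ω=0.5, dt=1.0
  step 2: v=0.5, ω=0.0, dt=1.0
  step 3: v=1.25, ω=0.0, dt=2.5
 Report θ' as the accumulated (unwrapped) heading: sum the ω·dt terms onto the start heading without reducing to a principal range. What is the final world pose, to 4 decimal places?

step 1: θ'=-2.3798 (R=-1.0000) → pose (4.9314, 1.7423, -2.3798)
step 2: θ'=-2.3798 (straight) → pose (4.5696, 1.3972, -2.3798)
step 3: θ'=-2.3798 (straight) → pose (2.3084, -0.7597, -2.3798)

(2.3084, -0.7597, -2.3798)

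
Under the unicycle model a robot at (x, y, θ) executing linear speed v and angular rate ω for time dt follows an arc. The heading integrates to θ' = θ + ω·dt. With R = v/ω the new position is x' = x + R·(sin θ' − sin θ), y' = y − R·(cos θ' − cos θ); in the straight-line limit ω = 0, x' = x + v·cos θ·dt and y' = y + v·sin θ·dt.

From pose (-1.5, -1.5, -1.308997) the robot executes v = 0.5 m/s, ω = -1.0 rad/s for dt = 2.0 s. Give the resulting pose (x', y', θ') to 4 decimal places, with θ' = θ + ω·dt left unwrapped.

θ' = -1.3090 + -1.0·2.0 = -3.3090
R = v/ω = 0.5/-1.0 = -0.5000
x' = -1.5 + -0.5000·(sin -3.3090 − sin -1.3090) = -2.0663
y' = -1.5 − -0.5000·(cos -3.3090 − cos -1.3090) = -2.1224

(-2.0663, -2.1224, -3.3090)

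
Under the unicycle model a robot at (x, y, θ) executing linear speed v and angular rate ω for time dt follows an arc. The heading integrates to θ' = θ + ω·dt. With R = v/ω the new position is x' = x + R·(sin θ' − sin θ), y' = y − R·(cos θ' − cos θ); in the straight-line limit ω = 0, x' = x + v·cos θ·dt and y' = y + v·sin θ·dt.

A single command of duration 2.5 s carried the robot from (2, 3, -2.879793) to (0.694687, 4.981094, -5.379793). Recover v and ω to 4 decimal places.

Δθ = -5.379793 − -2.879793 = -2.500000
ω = Δθ/dt = -2.500000/2.5 = -1.0000
R = −Δy/(cos θ' − cos θ) = -1.2500
v = R·ω = -1.2500·-1.0000 = 1.2500

v = 1.2500, ω = -1.0000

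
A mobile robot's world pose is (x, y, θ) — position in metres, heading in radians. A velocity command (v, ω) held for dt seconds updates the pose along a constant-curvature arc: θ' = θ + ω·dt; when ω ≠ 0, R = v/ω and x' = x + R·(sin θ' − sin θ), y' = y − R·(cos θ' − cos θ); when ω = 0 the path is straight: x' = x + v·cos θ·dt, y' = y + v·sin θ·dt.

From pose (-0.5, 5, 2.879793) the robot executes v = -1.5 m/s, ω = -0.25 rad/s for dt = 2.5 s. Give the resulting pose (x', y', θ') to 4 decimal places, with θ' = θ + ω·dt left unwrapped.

θ' = 2.8798 + -0.25·2.5 = 2.2548
R = v/ω = -1.5/-0.25 = 6.0000
x' = -0.5 + 6.0000·(sin 2.2548 − sin 2.8798) = 2.5974
y' = 5 − 6.0000·(cos 2.2548 − cos 2.8798) = 2.9958

(2.5974, 2.9958, 2.2548)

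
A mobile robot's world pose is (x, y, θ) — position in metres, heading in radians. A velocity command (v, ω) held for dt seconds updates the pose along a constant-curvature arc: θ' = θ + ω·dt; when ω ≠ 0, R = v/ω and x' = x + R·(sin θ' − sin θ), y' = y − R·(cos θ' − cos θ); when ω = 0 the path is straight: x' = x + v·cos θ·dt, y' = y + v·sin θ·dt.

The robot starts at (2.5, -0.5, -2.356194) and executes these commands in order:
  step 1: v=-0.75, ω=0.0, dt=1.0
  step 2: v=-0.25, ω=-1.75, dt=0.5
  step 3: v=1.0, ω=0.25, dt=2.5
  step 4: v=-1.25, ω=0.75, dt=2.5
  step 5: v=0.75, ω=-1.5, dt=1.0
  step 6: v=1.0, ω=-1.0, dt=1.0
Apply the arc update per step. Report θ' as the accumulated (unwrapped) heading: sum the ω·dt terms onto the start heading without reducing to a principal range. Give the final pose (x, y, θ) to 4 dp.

(0.1899, 1.1405, -3.2312)

step 1: θ'=-2.3562 (straight) → pose (3.0303, 0.0303, -2.3562)
step 2: θ'=-3.2312 (R=0.1429) → pose (3.1441, 0.0716, -3.2312)
step 3: θ'=-2.6062 (R=4.0000) → pose (0.7455, -0.4721, -2.6062)
step 4: θ'=-0.7312 (R=-1.6667) → pose (1.0081, 2.2020, -0.7312)
step 5: θ'=-2.2312 (R=-0.5000) → pose (1.0691, 1.5231, -2.2312)
step 6: θ'=-3.2312 (R=-1.0000) → pose (0.1899, 1.1405, -3.2312)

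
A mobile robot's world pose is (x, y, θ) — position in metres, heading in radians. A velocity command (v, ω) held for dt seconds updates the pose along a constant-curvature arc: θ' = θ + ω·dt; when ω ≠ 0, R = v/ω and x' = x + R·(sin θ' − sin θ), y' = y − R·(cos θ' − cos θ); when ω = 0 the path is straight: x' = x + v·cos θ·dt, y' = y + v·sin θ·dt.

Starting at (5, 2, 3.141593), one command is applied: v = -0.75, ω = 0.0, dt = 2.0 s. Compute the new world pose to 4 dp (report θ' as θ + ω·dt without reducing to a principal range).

θ' = 3.1416 + 0.0·2.0 = 3.1416
ω = 0 → straight: x' = 5 + -0.75·cos(3.1416)·2.0 = 6.5000
y' = 2 + -0.75·sin(3.1416)·2.0 = 2.0000

(6.5000, 2.0000, 3.1416)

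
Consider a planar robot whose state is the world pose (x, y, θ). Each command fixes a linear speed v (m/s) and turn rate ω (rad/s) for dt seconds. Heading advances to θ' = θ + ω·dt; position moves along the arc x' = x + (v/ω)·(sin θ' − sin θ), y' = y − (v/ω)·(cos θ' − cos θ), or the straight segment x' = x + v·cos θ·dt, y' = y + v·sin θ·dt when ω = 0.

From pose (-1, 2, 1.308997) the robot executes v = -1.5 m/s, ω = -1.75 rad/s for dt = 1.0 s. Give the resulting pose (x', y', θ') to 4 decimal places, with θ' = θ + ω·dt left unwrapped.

(-2.1938, 1.4467, -0.4410)

θ' = 1.3090 + -1.75·1.0 = -0.4410
R = v/ω = -1.5/-1.75 = 0.8571
x' = -1 + 0.8571·(sin -0.4410 − sin 1.3090) = -2.1938
y' = 2 − 0.8571·(cos -0.4410 − cos 1.3090) = 1.4467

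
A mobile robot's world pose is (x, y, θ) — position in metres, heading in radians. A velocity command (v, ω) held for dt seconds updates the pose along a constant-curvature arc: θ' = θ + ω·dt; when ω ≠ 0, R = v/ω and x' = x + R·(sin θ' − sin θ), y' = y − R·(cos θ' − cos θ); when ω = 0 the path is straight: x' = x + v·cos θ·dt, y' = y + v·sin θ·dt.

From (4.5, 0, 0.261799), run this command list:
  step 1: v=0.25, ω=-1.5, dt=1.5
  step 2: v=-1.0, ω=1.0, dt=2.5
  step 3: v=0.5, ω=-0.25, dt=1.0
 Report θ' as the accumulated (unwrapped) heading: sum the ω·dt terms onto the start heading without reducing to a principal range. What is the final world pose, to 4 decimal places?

(3.7535, 1.2368, 0.2618)

step 1: θ'=-1.9882 (R=-0.1667) → pose (4.6955, -0.2286, -1.9882)
step 2: θ'=0.5118 (R=-1.0000) → pose (3.2916, 1.0487, 0.5118)
step 3: θ'=0.2618 (R=-2.0000) → pose (3.7535, 1.2368, 0.2618)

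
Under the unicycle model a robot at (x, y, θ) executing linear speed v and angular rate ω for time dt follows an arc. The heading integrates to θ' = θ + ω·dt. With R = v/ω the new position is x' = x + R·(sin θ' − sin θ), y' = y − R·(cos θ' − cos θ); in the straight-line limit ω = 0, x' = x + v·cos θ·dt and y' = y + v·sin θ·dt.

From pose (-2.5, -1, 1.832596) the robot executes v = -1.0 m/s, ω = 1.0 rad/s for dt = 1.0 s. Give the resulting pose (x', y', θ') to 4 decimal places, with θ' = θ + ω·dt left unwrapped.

θ' = 1.8326 + 1.0·1.0 = 2.8326
R = v/ω = -1.0/1.0 = -1.0000
x' = -2.5 + -1.0000·(sin 2.8326 − sin 1.8326) = -1.8382
y' = -1 − -1.0000·(cos 2.8326 − cos 1.8326) = -1.6938

(-1.8382, -1.6938, 2.8326)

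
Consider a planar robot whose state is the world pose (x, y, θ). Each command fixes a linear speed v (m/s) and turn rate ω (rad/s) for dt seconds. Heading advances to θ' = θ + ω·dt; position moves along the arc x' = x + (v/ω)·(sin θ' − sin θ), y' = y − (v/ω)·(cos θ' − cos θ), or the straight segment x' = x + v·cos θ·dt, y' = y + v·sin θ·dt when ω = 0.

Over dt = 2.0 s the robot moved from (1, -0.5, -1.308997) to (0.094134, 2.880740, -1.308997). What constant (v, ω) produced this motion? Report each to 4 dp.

v = -1.7500, ω = 0.0000

Δθ = -1.308997 − -1.308997 = 0.000000
ω = Δθ/dt = 0.000000/2.0 = 0.0000
ω = 0 → v = (Δx·cos θ + Δy·sin θ)/dt = -1.7500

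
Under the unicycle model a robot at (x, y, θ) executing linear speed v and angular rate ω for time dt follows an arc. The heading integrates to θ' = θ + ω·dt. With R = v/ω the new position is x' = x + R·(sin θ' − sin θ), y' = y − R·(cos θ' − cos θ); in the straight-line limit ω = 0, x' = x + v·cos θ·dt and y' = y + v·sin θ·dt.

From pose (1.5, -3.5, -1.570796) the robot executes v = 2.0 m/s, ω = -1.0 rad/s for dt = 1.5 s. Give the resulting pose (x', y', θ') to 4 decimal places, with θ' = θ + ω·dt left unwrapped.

θ' = -1.5708 + -1.0·1.5 = -3.0708
R = v/ω = 2.0/-1.0 = -2.0000
x' = 1.5 + -2.0000·(sin -3.0708 − sin -1.5708) = -0.3585
y' = -3.5 − -2.0000·(cos -3.0708 − cos -1.5708) = -5.4950

(-0.3585, -5.4950, -3.0708)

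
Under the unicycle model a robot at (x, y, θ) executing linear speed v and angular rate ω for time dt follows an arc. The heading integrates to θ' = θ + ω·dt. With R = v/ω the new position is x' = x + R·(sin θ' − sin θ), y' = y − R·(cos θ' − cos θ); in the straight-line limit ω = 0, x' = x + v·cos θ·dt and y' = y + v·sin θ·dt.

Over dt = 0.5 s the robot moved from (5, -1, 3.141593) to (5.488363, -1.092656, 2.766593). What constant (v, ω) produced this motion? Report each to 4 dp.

v = -1.0000, ω = -0.7500

Δθ = 2.766593 − 3.141593 = -0.375000
ω = Δθ/dt = -0.375000/0.5 = -0.7500
R = Δx/(sin θ' − sin θ) = 1.3333
v = R·ω = 1.3333·-0.7500 = -1.0000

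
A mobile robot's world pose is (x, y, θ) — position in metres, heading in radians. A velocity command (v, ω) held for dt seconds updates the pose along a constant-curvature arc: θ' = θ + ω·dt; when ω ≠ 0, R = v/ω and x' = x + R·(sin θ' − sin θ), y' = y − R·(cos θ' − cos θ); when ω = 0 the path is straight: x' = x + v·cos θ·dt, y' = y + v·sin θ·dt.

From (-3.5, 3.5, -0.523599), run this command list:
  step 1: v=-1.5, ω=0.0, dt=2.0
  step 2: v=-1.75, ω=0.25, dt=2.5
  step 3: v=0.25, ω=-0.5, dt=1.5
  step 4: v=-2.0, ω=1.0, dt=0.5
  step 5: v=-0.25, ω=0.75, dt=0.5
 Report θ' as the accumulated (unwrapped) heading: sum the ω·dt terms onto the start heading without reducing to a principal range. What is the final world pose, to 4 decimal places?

(-10.9902, 6.1822, 0.2264)

step 1: θ'=-0.5236 (straight) → pose (-6.0981, 5.0000, -0.5236)
step 2: θ'=0.1014 (R=-7.0000) → pose (-10.3067, 5.9019, 0.1014)
step 3: θ'=-0.6486 (R=-0.5000) → pose (-9.9540, 5.8029, -0.6486)
step 4: θ'=-0.1486 (R=-2.0000) → pose (-10.8661, 6.1870, -0.1486)
step 5: θ'=0.2264 (R=-0.3333) → pose (-10.9902, 6.1822, 0.2264)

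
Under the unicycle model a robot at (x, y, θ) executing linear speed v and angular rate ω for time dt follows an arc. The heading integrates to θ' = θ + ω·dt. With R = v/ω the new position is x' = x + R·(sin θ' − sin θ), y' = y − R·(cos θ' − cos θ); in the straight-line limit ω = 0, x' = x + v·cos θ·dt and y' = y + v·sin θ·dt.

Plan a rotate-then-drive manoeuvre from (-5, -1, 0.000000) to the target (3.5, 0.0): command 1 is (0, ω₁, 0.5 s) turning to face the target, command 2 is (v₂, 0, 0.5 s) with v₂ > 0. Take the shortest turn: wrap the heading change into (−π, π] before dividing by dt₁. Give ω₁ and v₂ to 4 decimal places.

ω₁ = 0.2342, v₂ = 17.1172

heading to target = atan2(0−-1, 3.5−-5) = 0.1171
Δθ = wrap(0.1171 − 0.0000) = 0.1171; ω₁ = Δθ/dt₁ = 0.2342
distance = √((3.5−-5)² + (0−-1)²) = 8.5586; v₂ = distance/dt₂ = 17.1172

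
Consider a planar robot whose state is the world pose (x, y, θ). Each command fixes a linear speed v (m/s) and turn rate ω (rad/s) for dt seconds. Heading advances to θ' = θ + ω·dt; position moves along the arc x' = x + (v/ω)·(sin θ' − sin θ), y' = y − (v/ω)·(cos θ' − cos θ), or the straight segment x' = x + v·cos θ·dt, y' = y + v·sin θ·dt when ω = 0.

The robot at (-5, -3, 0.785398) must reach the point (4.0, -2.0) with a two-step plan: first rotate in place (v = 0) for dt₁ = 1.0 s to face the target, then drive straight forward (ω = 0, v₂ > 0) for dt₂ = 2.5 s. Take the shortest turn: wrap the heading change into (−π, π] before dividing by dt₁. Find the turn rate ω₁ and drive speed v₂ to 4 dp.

ω₁ = -0.6747, v₂ = 3.6222

heading to target = atan2(-2−-3, 4−-5) = 0.1107
Δθ = wrap(0.1107 − 0.7854) = -0.6747; ω₁ = Δθ/dt₁ = -0.6747
distance = √((4−-5)² + (-2−-3)²) = 9.0554; v₂ = distance/dt₂ = 3.6222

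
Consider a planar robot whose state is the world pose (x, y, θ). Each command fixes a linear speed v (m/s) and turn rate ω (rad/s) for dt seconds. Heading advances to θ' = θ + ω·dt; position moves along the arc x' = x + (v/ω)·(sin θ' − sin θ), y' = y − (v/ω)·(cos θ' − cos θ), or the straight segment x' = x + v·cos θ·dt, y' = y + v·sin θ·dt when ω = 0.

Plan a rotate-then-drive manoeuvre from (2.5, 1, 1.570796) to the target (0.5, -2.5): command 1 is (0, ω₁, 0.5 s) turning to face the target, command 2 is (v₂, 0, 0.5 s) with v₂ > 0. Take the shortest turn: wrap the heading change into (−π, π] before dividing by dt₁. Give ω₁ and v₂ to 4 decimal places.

ω₁ = 5.2449, v₂ = 8.0623

heading to target = atan2(-2.5−1, 0.5−2.5) = -2.0899
Δθ = wrap(-2.0899 − 1.5708) = 2.6224; ω₁ = Δθ/dt₁ = 5.2449
distance = √((0.5−2.5)² + (-2.5−1)²) = 4.0311; v₂ = distance/dt₂ = 8.0623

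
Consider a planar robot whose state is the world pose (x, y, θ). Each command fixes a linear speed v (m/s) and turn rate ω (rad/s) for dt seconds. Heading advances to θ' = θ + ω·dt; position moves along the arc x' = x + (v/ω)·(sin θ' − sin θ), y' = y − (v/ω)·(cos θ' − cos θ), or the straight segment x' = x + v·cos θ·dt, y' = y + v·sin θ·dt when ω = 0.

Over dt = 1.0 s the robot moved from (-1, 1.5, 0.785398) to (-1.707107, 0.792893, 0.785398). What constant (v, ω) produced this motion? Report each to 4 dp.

Δθ = 0.785398 − 0.785398 = 0.000000
ω = Δθ/dt = 0.000000/1.0 = 0.0000
ω = 0 → v = (Δx·cos θ + Δy·sin θ)/dt = -1.0000

v = -1.0000, ω = 0.0000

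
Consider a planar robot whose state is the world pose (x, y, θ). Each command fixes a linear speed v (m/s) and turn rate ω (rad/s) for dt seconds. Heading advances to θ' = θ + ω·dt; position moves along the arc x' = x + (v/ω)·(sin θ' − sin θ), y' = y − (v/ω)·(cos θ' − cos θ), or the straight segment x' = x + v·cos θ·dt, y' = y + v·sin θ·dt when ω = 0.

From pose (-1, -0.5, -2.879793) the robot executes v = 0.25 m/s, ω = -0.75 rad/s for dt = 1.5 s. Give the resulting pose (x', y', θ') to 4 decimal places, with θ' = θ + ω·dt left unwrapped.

θ' = -2.8798 + -0.75·1.5 = -4.0048
R = v/ω = 0.25/-0.75 = -0.3333
x' = -1 + -0.3333·(sin -4.0048 − sin -2.8798) = -1.3396
y' = -0.5 − -0.3333·(cos -4.0048 − cos -2.8798) = -0.3947

(-1.3396, -0.3947, -4.0048)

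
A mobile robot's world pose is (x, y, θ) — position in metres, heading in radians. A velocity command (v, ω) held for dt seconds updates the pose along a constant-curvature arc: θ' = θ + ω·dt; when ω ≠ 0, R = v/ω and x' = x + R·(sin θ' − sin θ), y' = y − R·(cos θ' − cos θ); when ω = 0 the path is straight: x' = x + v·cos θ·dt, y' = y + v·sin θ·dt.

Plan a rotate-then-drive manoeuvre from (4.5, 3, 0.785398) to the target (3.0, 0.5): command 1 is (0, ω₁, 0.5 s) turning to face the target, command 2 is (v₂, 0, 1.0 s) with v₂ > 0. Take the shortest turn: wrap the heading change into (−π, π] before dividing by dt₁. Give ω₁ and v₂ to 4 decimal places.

heading to target = atan2(0.5−3, 3−4.5) = -2.1112
Δθ = wrap(-2.1112 − 0.7854) = -2.8966; ω₁ = Δθ/dt₁ = -5.7932
distance = √((3−4.5)² + (0.5−3)²) = 2.9155; v₂ = distance/dt₂ = 2.9155

ω₁ = -5.7932, v₂ = 2.9155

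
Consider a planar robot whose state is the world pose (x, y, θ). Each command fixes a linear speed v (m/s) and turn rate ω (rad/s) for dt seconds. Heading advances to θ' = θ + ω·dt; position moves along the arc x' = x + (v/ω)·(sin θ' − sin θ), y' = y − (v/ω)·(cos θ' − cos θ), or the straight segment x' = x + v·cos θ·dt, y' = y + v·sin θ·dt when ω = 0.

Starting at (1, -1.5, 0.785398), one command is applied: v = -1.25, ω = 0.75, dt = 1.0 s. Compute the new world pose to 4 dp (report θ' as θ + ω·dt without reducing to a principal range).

(0.5129, -2.6195, 1.5354)

θ' = 0.7854 + 0.75·1.0 = 1.5354
R = v/ω = -1.25/0.75 = -1.6667
x' = 1 + -1.6667·(sin 1.5354 − sin 0.7854) = 0.5129
y' = -1.5 − -1.6667·(cos 1.5354 − cos 0.7854) = -2.6195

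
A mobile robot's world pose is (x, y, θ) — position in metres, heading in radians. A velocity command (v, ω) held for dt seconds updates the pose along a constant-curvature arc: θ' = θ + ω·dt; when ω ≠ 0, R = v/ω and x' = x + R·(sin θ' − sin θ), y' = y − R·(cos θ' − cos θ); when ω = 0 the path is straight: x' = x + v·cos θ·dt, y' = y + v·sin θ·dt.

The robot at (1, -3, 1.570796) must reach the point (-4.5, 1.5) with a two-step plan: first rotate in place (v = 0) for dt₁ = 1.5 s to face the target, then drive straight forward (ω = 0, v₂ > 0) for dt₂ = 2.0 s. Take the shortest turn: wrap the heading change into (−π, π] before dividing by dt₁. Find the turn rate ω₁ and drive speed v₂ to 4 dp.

ω₁ = 0.5900, v₂ = 3.5532

heading to target = atan2(1.5−-3, -4.5−1) = 2.4559
Δθ = wrap(2.4559 − 1.5708) = 0.8851; ω₁ = Δθ/dt₁ = 0.5900
distance = √((-4.5−1)² + (1.5−-3)²) = 7.1063; v₂ = distance/dt₂ = 3.5532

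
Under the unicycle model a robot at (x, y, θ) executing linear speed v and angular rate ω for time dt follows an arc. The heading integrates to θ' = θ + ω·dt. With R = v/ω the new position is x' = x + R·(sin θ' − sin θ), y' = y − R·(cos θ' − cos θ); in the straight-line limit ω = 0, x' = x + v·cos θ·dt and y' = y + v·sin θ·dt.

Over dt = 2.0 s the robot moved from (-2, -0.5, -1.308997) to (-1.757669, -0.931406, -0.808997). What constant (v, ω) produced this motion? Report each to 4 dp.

Δθ = -0.808997 − -1.308997 = 0.500000
ω = Δθ/dt = 0.500000/2.0 = 0.2500
R = −Δy/(cos θ' − cos θ) = 1.0000
v = R·ω = 1.0000·0.2500 = 0.2500

v = 0.2500, ω = 0.2500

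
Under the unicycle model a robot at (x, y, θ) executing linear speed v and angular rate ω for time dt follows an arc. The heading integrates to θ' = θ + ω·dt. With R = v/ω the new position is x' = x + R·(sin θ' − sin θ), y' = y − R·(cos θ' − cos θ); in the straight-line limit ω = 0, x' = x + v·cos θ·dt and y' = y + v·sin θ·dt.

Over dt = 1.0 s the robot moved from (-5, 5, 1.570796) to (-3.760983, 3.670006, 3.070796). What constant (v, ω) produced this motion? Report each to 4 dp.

v = -2.0000, ω = 1.5000

Δθ = 3.070796 − 1.570796 = 1.500000
ω = Δθ/dt = 1.500000/1.0 = 1.5000
R = −Δy/(cos θ' − cos θ) = -1.3333
v = R·ω = -1.3333·1.5000 = -2.0000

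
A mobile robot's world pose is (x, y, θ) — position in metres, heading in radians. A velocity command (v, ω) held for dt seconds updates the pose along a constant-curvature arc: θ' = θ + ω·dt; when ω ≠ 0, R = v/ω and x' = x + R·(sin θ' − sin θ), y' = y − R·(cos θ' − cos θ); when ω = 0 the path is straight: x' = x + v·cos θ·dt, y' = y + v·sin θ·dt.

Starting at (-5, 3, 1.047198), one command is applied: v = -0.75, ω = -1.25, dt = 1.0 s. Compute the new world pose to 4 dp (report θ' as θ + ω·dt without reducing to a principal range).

θ' = 1.0472 + -1.25·1.0 = -0.2028
R = v/ω = -0.75/-1.25 = 0.6000
x' = -5 + 0.6000·(sin -0.2028 − sin 1.0472) = -5.6405
y' = 3 − 0.6000·(cos -0.2028 − cos 1.0472) = 2.7123

(-5.6405, 2.7123, -0.2028)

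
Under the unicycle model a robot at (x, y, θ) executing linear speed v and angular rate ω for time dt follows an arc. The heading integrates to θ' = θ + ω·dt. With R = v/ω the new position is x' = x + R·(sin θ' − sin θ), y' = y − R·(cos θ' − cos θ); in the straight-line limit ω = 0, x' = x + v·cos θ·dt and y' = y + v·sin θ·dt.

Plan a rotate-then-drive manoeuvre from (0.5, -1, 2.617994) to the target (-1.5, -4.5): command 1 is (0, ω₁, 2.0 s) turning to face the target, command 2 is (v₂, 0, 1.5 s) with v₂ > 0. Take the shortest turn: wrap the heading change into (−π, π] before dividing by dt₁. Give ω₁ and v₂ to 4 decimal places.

heading to target = atan2(-4.5−-1, -1.5−0.5) = -2.0899
Δθ = wrap(-2.0899 − 2.6180) = 1.5752; ω₁ = Δθ/dt₁ = 0.7876
distance = √((-1.5−0.5)² + (-4.5−-1)²) = 4.0311; v₂ = distance/dt₂ = 2.6874

ω₁ = 0.7876, v₂ = 2.6874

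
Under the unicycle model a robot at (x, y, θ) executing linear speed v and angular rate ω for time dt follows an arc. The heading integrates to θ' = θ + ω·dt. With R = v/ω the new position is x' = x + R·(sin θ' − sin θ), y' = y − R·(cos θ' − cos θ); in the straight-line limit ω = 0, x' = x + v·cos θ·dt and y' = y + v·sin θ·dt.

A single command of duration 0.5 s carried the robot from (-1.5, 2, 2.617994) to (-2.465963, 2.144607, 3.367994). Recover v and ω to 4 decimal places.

Δθ = 3.367994 − 2.617994 = 0.750000
ω = Δθ/dt = 0.750000/0.5 = 1.5000
R = Δx/(sin θ' − sin θ) = 1.3333
v = R·ω = 1.3333·1.5000 = 2.0000

v = 2.0000, ω = 1.5000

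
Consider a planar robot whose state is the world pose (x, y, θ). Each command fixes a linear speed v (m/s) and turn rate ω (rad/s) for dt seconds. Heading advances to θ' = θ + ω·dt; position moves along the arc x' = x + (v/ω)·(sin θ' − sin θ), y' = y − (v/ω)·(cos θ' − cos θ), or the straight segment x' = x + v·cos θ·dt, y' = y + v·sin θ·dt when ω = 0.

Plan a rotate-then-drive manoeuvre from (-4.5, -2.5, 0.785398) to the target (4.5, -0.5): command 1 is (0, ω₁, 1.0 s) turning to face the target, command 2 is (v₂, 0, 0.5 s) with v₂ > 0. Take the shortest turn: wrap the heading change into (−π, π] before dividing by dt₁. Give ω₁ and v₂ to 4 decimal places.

ω₁ = -0.5667, v₂ = 18.4391

heading to target = atan2(-0.5−-2.5, 4.5−-4.5) = 0.2187
Δθ = wrap(0.2187 − 0.7854) = -0.5667; ω₁ = Δθ/dt₁ = -0.5667
distance = √((4.5−-4.5)² + (-0.5−-2.5)²) = 9.2195; v₂ = distance/dt₂ = 18.4391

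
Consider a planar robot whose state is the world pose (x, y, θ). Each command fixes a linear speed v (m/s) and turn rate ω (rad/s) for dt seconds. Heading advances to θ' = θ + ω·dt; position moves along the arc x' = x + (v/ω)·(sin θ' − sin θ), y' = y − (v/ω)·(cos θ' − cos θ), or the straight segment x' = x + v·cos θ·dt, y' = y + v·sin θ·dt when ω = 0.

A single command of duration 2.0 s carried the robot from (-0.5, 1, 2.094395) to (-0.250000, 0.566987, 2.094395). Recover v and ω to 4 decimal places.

v = -0.2500, ω = 0.0000

Δθ = 2.094395 − 2.094395 = 0.000000
ω = Δθ/dt = 0.000000/2.0 = 0.0000
ω = 0 → v = (Δx·cos θ + Δy·sin θ)/dt = -0.2500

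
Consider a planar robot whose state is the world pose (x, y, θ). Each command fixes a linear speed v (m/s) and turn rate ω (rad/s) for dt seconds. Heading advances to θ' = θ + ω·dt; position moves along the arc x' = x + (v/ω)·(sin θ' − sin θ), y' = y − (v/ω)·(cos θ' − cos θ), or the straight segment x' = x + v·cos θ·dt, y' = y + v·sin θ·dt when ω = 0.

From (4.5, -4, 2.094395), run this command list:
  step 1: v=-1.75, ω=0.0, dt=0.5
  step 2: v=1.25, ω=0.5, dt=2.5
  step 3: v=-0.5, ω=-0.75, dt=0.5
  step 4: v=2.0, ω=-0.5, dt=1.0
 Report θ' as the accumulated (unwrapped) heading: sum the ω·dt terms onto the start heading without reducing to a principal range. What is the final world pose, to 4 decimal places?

(0.7120, -2.7442, 2.4694)

step 1: θ'=2.0944 (straight) → pose (4.9375, -4.7578, 2.0944)
step 2: θ'=3.3444 (R=2.5000) → pose (2.2689, -3.5590, 3.3444)
step 3: θ'=2.9694 (R=0.6667) → pose (2.5174, -3.5552, 2.9694)
step 4: θ'=2.4694 (R=-4.0000) → pose (0.7120, -2.7442, 2.4694)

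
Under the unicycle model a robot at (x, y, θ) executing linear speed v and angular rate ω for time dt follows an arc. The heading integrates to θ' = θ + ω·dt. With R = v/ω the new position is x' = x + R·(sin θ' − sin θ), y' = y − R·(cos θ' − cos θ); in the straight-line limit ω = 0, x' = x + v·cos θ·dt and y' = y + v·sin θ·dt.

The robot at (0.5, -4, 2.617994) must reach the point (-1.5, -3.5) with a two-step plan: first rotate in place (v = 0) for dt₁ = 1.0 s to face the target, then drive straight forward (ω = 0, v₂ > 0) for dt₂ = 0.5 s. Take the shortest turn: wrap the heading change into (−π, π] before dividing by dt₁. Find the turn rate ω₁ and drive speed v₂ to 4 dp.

heading to target = atan2(-3.5−-4, -1.5−0.5) = 2.8966
Δθ = wrap(2.8966 − 2.6180) = 0.2786; ω₁ = Δθ/dt₁ = 0.2786
distance = √((-1.5−0.5)² + (-3.5−-4)²) = 2.0616; v₂ = distance/dt₂ = 4.1231

ω₁ = 0.2786, v₂ = 4.1231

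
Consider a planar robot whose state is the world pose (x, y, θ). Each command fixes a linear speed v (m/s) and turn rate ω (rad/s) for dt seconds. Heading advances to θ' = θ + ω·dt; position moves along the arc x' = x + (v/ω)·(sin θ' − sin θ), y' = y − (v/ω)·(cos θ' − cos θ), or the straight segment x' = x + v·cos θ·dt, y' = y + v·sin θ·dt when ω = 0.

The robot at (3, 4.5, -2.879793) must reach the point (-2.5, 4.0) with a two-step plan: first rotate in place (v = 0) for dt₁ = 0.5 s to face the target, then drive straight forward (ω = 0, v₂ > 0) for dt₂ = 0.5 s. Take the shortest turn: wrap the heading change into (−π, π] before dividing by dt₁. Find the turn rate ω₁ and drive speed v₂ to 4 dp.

heading to target = atan2(4−4.5, -2.5−3) = -3.0509
Δθ = wrap(-3.0509 − -2.8798) = -0.1711; ω₁ = Δθ/dt₁ = -0.3423
distance = √((-2.5−3)² + (4−4.5)²) = 5.5227; v₂ = distance/dt₂ = 11.0454

ω₁ = -0.3423, v₂ = 11.0454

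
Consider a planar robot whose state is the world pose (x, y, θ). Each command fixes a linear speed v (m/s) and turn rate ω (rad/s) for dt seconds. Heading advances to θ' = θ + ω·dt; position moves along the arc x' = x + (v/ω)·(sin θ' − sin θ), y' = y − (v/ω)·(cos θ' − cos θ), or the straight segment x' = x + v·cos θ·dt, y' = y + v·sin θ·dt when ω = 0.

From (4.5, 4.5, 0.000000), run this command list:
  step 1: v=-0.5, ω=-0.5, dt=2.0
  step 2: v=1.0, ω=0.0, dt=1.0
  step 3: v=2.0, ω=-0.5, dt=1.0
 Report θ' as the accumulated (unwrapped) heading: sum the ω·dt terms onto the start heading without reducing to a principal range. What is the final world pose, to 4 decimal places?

(4.8229, 2.2400, -1.5000)

step 1: θ'=-1.0000 (R=1.0000) → pose (3.6585, 4.9597, -1.0000)
step 2: θ'=-1.0000 (straight) → pose (4.1988, 4.1182, -1.0000)
step 3: θ'=-1.5000 (R=-4.0000) → pose (4.8229, 2.2400, -1.5000)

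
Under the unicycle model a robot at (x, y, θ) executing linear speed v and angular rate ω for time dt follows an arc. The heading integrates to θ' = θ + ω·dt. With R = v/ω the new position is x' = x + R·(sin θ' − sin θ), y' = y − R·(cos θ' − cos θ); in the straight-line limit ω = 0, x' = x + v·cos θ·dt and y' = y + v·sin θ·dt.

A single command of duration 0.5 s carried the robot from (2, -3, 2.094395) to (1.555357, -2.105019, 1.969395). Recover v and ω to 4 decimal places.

Δθ = 1.969395 − 2.094395 = -0.125000
ω = Δθ/dt = -0.125000/0.5 = -0.2500
R = −Δy/(cos θ' − cos θ) = -8.0000
v = R·ω = -8.0000·-0.2500 = 2.0000

v = 2.0000, ω = -0.2500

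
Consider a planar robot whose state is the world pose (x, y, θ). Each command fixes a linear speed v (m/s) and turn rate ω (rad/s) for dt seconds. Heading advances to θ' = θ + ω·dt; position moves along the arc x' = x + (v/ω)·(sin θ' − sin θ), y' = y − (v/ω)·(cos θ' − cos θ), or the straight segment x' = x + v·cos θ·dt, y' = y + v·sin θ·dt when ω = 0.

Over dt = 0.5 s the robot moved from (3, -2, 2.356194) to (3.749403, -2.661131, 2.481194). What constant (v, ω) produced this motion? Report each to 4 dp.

v = -2.0000, ω = 0.2500

Δθ = 2.481194 − 2.356194 = 0.125000
ω = Δθ/dt = 0.125000/0.5 = 0.2500
R = Δx/(sin θ' − sin θ) = -8.0000
v = R·ω = -8.0000·0.2500 = -2.0000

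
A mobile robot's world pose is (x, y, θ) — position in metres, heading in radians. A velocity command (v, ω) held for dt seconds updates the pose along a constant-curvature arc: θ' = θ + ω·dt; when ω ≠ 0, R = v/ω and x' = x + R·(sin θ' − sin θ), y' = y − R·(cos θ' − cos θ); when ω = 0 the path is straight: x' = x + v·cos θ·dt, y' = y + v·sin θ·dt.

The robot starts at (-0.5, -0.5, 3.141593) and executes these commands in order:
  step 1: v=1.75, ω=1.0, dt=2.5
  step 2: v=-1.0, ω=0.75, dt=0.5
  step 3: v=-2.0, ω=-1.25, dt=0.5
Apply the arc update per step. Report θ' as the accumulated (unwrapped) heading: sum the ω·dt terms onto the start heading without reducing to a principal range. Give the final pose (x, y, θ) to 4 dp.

step 1: θ'=5.6416 (R=1.7500) → pose (-1.5473, -3.6520, 5.6416)
step 2: θ'=6.0166 (R=-1.3333) → pose (-1.9940, -3.4340, 6.0166)
step 3: θ'=5.3916 (R=1.6000) → pose (-2.8174, -2.8956, 5.3916)

(-2.8174, -2.8956, 5.3916)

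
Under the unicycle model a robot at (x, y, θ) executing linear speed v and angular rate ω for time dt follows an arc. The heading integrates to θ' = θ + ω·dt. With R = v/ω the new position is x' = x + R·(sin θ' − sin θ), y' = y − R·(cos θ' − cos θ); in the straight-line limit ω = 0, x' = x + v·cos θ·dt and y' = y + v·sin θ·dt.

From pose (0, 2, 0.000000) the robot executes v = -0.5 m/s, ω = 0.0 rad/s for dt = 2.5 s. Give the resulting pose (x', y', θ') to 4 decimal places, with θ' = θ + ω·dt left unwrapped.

(-1.2500, 2.0000, 0.0000)

θ' = 0.0000 + 0.0·2.5 = 0.0000
ω = 0 → straight: x' = 0 + -0.5·cos(0.0000)·2.5 = -1.2500
y' = 2 + -0.5·sin(0.0000)·2.5 = 2.0000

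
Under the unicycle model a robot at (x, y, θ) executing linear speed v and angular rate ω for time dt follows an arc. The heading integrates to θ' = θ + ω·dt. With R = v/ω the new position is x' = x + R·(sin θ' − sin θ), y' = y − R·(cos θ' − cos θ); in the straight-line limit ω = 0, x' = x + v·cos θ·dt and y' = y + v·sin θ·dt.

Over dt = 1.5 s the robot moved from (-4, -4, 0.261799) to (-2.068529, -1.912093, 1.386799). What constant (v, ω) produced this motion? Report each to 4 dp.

Δθ = 1.386799 − 0.261799 = 1.125000
ω = Δθ/dt = 1.125000/1.5 = 0.7500
R = −Δy/(cos θ' − cos θ) = 2.6667
v = R·ω = 2.6667·0.7500 = 2.0000

v = 2.0000, ω = 0.7500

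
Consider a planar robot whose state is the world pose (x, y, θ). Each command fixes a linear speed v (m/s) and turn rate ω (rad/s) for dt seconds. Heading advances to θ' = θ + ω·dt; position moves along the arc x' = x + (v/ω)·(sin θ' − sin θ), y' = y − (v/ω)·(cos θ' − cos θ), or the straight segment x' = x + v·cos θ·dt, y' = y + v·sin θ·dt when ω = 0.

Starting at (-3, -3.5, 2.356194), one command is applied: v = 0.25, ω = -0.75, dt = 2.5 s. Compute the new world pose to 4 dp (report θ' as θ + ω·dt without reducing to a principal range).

θ' = 2.3562 + -0.75·2.5 = 0.4812
R = v/ω = 0.25/-0.75 = -0.3333
x' = -3 + -0.3333·(sin 0.4812 − sin 2.3562) = -2.9186
y' = -3.5 − -0.3333·(cos 0.4812 − cos 2.3562) = -2.9688

(-2.9186, -2.9688, 0.4812)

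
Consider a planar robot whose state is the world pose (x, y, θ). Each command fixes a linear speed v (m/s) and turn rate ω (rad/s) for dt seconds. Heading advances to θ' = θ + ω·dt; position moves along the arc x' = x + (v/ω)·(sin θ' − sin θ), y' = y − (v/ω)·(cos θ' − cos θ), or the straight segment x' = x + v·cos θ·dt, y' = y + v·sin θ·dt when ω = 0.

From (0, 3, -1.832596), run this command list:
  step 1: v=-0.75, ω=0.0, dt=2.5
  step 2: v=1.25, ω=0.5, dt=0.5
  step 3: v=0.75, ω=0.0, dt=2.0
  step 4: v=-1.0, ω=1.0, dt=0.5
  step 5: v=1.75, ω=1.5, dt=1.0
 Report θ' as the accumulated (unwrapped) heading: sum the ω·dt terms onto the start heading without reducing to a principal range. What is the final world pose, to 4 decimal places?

(1.7692, 2.6552, 0.4174)

step 1: θ'=-1.8326 (straight) → pose (0.4853, 4.8111, -1.8326)
step 2: θ'=-1.5826 (R=2.5000) → pose (0.4003, 4.1936, -1.5826)
step 3: θ'=-1.5826 (straight) → pose (0.3826, 2.6937, -1.5826)
step 4: θ'=-1.0826 (R=-1.0000) → pose (0.2658, 3.1745, -1.0826)
step 5: θ'=0.4174 (R=1.1667) → pose (1.7692, 2.6552, 0.4174)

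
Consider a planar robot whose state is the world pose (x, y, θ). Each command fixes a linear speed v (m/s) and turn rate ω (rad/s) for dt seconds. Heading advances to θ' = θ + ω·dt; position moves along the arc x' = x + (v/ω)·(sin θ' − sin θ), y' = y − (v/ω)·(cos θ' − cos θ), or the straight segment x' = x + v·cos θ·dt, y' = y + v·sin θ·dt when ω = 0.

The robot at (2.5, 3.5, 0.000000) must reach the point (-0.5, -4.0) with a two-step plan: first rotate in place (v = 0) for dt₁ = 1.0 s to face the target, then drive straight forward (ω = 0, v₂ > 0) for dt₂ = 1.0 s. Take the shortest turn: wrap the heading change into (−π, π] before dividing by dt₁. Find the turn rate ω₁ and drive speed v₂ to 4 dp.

ω₁ = -1.9513, v₂ = 8.0777

heading to target = atan2(-4−3.5, -0.5−2.5) = -1.9513
Δθ = wrap(-1.9513 − 0.0000) = -1.9513; ω₁ = Δθ/dt₁ = -1.9513
distance = √((-0.5−2.5)² + (-4−3.5)²) = 8.0777; v₂ = distance/dt₂ = 8.0777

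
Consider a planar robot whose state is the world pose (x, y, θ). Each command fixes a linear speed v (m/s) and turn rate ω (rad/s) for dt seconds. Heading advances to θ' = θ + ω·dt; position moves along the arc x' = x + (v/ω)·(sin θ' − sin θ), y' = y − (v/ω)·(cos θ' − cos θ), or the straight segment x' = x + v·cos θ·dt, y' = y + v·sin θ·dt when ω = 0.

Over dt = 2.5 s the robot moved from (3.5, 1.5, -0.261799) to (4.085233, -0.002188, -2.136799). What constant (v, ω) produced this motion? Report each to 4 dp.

Δθ = -2.136799 − -0.261799 = -1.875000
ω = Δθ/dt = -1.875000/2.5 = -0.7500
R = −Δy/(cos θ' − cos θ) = -1.0000
v = R·ω = -1.0000·-0.7500 = 0.7500

v = 0.7500, ω = -0.7500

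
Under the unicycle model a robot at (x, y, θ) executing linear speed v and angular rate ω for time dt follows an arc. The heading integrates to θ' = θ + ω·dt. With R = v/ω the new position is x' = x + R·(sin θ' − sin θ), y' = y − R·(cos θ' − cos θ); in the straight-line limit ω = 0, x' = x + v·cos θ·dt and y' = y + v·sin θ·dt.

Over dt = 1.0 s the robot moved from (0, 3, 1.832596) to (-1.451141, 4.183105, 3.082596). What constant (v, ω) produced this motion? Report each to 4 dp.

v = 2.0000, ω = 1.2500

Δθ = 3.082596 − 1.832596 = 1.250000
ω = Δθ/dt = 1.250000/1.0 = 1.2500
R = Δx/(sin θ' − sin θ) = 1.6000
v = R·ω = 1.6000·1.2500 = 2.0000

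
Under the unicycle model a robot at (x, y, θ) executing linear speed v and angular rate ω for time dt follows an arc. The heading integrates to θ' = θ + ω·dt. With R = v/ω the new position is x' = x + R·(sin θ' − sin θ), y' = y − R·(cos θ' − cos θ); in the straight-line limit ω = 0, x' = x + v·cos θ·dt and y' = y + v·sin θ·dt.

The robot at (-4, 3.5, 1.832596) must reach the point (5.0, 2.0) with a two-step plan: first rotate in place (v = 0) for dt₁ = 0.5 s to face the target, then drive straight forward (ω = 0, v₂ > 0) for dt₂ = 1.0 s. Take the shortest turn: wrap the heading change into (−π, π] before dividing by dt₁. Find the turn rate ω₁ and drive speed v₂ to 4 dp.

ω₁ = -3.9955, v₂ = 9.1241

heading to target = atan2(2−3.5, 5−-4) = -0.1651
Δθ = wrap(-0.1651 − 1.8326) = -1.9977; ω₁ = Δθ/dt₁ = -3.9955
distance = √((5−-4)² + (2−3.5)²) = 9.1241; v₂ = distance/dt₂ = 9.1241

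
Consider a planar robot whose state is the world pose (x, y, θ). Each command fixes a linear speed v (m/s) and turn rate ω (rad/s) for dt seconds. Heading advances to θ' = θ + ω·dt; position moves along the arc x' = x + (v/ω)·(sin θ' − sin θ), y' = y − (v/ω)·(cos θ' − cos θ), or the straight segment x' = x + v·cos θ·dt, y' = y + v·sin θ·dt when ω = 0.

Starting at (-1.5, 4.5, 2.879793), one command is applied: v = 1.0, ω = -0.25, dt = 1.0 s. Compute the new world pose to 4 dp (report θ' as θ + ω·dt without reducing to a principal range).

(-2.4237, 4.8762, 2.6298)

θ' = 2.8798 + -0.25·1.0 = 2.6298
R = v/ω = 1.0/-0.25 = -4.0000
x' = -1.5 + -4.0000·(sin 2.6298 − sin 2.8798) = -2.4237
y' = 4.5 − -4.0000·(cos 2.6298 − cos 2.8798) = 4.8762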